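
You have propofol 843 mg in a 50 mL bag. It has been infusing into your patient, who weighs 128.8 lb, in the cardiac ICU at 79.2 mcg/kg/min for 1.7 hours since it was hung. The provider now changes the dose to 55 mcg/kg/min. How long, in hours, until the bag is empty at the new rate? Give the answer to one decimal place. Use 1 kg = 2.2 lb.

Initial rate:
Weight = 128.8 lb ÷ 2.2 lb/kg = 58.54545 kg
Dose = 79.2 mcg/kg/min × 58.54545 kg = 4636.8 mcg/min
4636.8 mcg/min × 60 min/hr = 278208 mcg/hr
Concentration = 843 mg ÷ 50 mL = 16.86 mg/mL = 16860 mcg/mL
Rate = 278208 mcg/hr ÷ 16860 mcg/mL = 16.50107 mL/hr
Volume infused so far = 16.50107 mL/hr × 1.7 hr = 28.05181 mL
Volume remaining = 50 − 28.05181 = 21.94819 mL
New rate:
Dose = 55 mcg/kg/min × 58.54545 kg = 3220 mcg/min
3220 mcg/min × 60 min/hr = 193200 mcg/hr
Rate = 193200 mcg/hr ÷ 16860 mcg/mL = 11.45907 mL/hr
Time remaining = 21.94819 mL ÷ 11.45907 mL/hr = 1.915354 hr

1.9 hours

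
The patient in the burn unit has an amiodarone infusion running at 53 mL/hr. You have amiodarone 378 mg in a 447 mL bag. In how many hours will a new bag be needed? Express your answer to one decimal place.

8.4 hours

Duration = 447 mL ÷ 53 mL/hr = 8.433962 hr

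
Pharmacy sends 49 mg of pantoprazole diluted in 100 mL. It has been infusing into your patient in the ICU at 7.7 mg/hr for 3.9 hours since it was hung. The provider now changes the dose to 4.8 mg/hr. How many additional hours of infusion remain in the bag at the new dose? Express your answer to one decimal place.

Initial rate:
Concentration = 49 mg ÷ 100 mL = 0.49 mg/mL
Rate = 7.7 mg/hr ÷ 0.49 mg/mL = 15.71429 mL/hr
Volume infused so far = 15.71429 mL/hr × 3.9 hr = 61.28571 mL
Volume remaining = 100 − 61.28571 = 38.71429 mL
New rate:
Rate = 4.8 mg/hr ÷ 0.49 mg/mL = 9.795918 mL/hr
Time remaining = 38.71429 mL ÷ 9.795918 mL/hr = 3.952083 hr

4.0 hours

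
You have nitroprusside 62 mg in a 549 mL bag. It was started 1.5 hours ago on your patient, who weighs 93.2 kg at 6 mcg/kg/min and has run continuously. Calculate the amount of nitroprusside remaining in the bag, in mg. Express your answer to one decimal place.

11.7 mg

Dose = 6 mcg/kg/min × 93.2 kg = 559.2 mcg/min
559.2 mcg/min × 60 min/hr = 33552 mcg/hr
Concentration = 62 mg ÷ 549 mL = 0.1129326 mg/mL = 112.9326 mcg/mL
Rate = 33552 mcg/hr ÷ 112.9326 mcg/mL = 297.0975 mL/hr
Volume infused = 297.0975 mL/hr × 1.5 hr = 445.6463 mL
Volume remaining = 549 − 445.6463 = 103.3537 mL
Drug remaining = 103.3537 mL × 112.9326 mcg/mL = 11672 mcg = 11.672 mg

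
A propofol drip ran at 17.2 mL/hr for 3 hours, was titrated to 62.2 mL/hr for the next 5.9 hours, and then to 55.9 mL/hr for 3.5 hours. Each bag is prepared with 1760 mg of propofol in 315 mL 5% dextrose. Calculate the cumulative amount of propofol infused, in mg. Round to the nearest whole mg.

3432 mg

Concentration = 1760 mg ÷ 315 mL = 5.587302 mg/mL
Stage 1: 17.2 mL/hr × 3 hr = 51.6 mL → 51.6 mL × 5.587302 mg/mL = 288.3048 mg
Stage 2: 62.2 mL/hr × 5.9 hr = 366.98 mL → 366.98 mL × 5.587302 mg/mL = 2050.428 mg
Stage 3: 55.9 mL/hr × 3.5 hr = 195.65 mL → 195.65 mL × 5.587302 mg/mL = 1093.156 mg
Total = 288.3048 + 2050.428 + 1093.156 = 3431.888 mg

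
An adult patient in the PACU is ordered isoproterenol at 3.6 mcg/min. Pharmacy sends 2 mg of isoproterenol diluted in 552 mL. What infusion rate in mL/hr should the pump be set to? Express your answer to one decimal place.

3.6 mcg/min × 60 min/hr = 216 mcg/hr
Concentration = 2 mg ÷ 552 mL = 0.003623188 mg/mL = 3.623188 mcg/mL
Rate = 216 mcg/hr ÷ 3.623188 mcg/mL = 59.616 mL/hr

59.6 mL/hr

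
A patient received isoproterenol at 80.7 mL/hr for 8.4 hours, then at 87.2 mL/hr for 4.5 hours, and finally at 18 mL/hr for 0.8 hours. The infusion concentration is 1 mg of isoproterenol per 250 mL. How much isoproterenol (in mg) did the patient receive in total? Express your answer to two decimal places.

Concentration = 1 mg ÷ 250 mL = 0.004 mg/mL
Stage 1: 80.7 mL/hr × 8.4 hr = 677.88 mL → 677.88 mL × 0.004 mg/mL = 2.71152 mg
Stage 2: 87.2 mL/hr × 4.5 hr = 392.4 mL → 392.4 mL × 0.004 mg/mL = 1.5696 mg
Stage 3: 18 mL/hr × 0.8 hr = 14.4 mL → 14.4 mL × 0.004 mg/mL = 0.0576 mg
Total = 2.71152 + 1.5696 + 0.0576 = 4.33872 mg

4.34 mg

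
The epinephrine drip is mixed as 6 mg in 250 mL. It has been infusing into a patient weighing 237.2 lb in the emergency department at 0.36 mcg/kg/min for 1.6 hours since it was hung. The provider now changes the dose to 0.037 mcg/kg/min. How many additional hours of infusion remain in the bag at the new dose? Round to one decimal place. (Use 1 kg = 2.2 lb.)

9.5 hours

Initial rate:
Weight = 237.2 lb ÷ 2.2 lb/kg = 107.8182 kg
Dose = 0.36 mcg/kg/min × 107.8182 kg = 38.81455 mcg/min
38.81455 mcg/min × 60 min/hr = 2328.873 mcg/hr
Concentration = 6 mg ÷ 250 mL = 0.024 mg/mL = 24 mcg/mL
Rate = 2328.873 mcg/hr ÷ 24 mcg/mL = 97.03636 mL/hr
Volume infused so far = 97.03636 mL/hr × 1.6 hr = 155.2582 mL
Volume remaining = 250 − 155.2582 = 94.74182 mL
New rate:
Dose = 0.037 mcg/kg/min × 107.8182 kg = 3.989273 mcg/min
3.989273 mcg/min × 60 min/hr = 239.3564 mcg/hr
Rate = 239.3564 mcg/hr ÷ 24 mcg/mL = 9.973182 mL/hr
Time remaining = 94.74182 mL ÷ 9.973182 mL/hr = 9.499658 hr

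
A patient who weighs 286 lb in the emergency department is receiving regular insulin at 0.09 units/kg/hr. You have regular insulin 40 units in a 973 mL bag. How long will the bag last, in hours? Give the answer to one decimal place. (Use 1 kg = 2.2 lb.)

Weight = 286 lb ÷ 2.2 lb/kg = 130 kg
Dose = 0.09 units/kg/hr × 130 kg = 11.7 units/hr
Concentration = 40 units ÷ 973 mL = 0.04110997 units/mL
Rate = 11.7 units/hr ÷ 0.04110997 units/mL = 284.6025 mL/hr
Duration = 973 mL ÷ 284.6025 mL/hr = 3.418803 hr

3.4 hours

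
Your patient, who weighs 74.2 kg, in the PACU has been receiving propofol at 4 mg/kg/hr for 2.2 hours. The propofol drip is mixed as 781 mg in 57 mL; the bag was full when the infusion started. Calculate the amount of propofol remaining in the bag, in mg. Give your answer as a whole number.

128 mg

Dose = 4 mg/kg/hr × 74.2 kg = 296.8 mg/hr
Concentration = 781 mg ÷ 57 mL = 13.70175 mg/mL
Rate = 296.8 mg/hr ÷ 13.70175 mg/mL = 21.66146 mL/hr
Volume infused = 21.66146 mL/hr × 2.2 hr = 47.65521 mL
Volume remaining = 57 − 47.65521 = 9.344789 mL
Drug remaining = 9.344789 mL × 13.70175 mg/mL = 128.04 mg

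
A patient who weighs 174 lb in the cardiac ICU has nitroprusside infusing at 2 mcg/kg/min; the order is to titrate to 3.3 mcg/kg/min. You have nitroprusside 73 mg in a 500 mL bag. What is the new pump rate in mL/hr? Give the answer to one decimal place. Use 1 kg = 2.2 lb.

107.3 mL/hr

Weight = 174 lb ÷ 2.2 lb/kg = 79.09091 kg
Dose = 3.3 mcg/kg/min × 79.09091 kg = 261 mcg/min
261 mcg/min × 60 min/hr = 15660 mcg/hr
Concentration = 73 mg ÷ 500 mL = 0.146 mg/mL = 146 mcg/mL
Rate = 15660 mcg/hr ÷ 146 mcg/mL = 107.2603 mL/hr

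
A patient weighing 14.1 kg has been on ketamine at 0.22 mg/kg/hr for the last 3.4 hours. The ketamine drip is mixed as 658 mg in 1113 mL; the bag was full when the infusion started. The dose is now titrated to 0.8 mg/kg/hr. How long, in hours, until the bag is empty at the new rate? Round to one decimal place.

Initial rate:
Dose = 0.22 mg/kg/hr × 14.1 kg = 3.102 mg/hr
Concentration = 658 mg ÷ 1113 mL = 0.591195 mg/mL
Rate = 3.102 mg/hr ÷ 0.591195 mg/mL = 5.247 mL/hr
Volume infused so far = 5.247 mL/hr × 3.4 hr = 17.8398 mL
Volume remaining = 1113 − 17.8398 = 1095.16 mL
New rate:
Dose = 0.8 mg/kg/hr × 14.1 kg = 11.28 mg/hr
Rate = 11.28 mg/hr ÷ 0.591195 mg/mL = 19.08 mL/hr
Time remaining = 1095.16 mL ÷ 19.08 mL/hr = 57.39833 hr

57.4 hours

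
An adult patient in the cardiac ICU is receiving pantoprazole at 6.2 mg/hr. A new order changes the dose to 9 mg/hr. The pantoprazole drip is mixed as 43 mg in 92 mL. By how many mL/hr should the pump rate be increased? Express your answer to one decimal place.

6.0 mL/hr

At the current dose:
Concentration = 43 mg ÷ 92 mL = 0.4673913 mg/mL
Rate = 6.2 mg/hr ÷ 0.4673913 mg/mL = 13.26512 mL/hr
At the new dose:
Rate = 9 mg/hr ÷ 0.4673913 mg/mL = 19.25581 mL/hr
Change = 19.25581 − 13.26512 = 5.990698 mL/hr → 5.990698 mL/hr increase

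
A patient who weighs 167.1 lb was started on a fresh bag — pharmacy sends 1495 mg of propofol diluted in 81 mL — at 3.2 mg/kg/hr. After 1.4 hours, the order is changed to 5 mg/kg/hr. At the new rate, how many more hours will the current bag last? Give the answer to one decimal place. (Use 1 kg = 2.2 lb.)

Initial rate:
Weight = 167.1 lb ÷ 2.2 lb/kg = 75.95455 kg
Dose = 3.2 mg/kg/hr × 75.95455 kg = 243.0545 mg/hr
Concentration = 1495 mg ÷ 81 mL = 18.45679 mg/mL
Rate = 243.0545 mg/hr ÷ 18.45679 mg/mL = 13.16884 mL/hr
Volume infused so far = 13.16884 mL/hr × 1.4 hr = 18.43638 mL
Volume remaining = 81 − 18.43638 = 62.56362 mL
New rate:
Dose = 5 mg/kg/hr × 75.95455 kg = 379.7727 mg/hr
Rate = 379.7727 mg/hr ÷ 18.45679 mg/mL = 20.57631 mL/hr
Time remaining = 62.56362 mL ÷ 20.57631 mL/hr = 3.040565 hr

3.0 hours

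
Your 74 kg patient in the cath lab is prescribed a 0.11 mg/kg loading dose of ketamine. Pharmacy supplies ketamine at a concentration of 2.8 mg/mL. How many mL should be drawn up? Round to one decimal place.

Dose = 0.11 mg/kg × 74 kg = 8.14 mg
Volume = 8.14 mg ÷ 2.8 mg/mL = 2.907143 mL

2.9 mL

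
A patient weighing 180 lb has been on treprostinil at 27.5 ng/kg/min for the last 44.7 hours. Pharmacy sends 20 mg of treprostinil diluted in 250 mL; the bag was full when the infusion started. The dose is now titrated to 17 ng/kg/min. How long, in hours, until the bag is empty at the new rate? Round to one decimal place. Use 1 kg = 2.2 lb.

Initial rate:
Weight = 180 lb ÷ 2.2 lb/kg = 81.81818 kg
Dose = 27.5 ng/kg/min × 81.81818 kg = 2250 ng/min
2250 ng/min × 60 min/hr = 135000 ng/hr
Concentration = 20 mg ÷ 250 mL = 0.08 mg/mL = 80000 ng/mL
Rate = 135000 ng/hr ÷ 80000 ng/mL = 1.6875 mL/hr
Volume infused so far = 1.6875 mL/hr × 44.7 hr = 75.43125 mL
Volume remaining = 250 − 75.43125 = 174.5687 mL
New rate:
Dose = 17 ng/kg/min × 81.81818 kg = 1390.909 ng/min
1390.909 ng/min × 60 min/hr = 83454.55 ng/hr
Rate = 83454.55 ng/hr ÷ 80000 ng/mL = 1.043182 mL/hr
Time remaining = 174.5687 mL ÷ 1.043182 mL/hr = 167.3426 hr

167.3 hours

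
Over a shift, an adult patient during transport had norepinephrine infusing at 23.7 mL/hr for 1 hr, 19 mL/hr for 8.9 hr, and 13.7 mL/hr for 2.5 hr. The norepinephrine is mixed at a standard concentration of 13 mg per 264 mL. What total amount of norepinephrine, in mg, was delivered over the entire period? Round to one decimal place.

11.2 mg

Concentration = 13 mg ÷ 264 mL = 0.04924242 mg/mL
Stage 1: 23.7 mL/hr × 1 hr = 23.7 mL → 23.7 mL × 0.04924242 mg/mL = 1.167045 mg
Stage 2: 19 mL/hr × 8.9 hr = 169.1 mL → 169.1 mL × 0.04924242 mg/mL = 8.326894 mg
Stage 3: 13.7 mL/hr × 2.5 hr = 34.25 mL → 34.25 mL × 0.04924242 mg/mL = 1.686553 mg
Total = 1.167045 + 8.326894 + 1.686553 = 11.18049 mg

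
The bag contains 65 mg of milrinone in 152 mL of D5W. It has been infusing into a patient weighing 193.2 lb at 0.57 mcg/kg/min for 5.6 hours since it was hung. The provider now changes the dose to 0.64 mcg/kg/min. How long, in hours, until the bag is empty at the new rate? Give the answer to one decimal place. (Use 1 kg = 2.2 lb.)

14.3 hours

Initial rate:
Weight = 193.2 lb ÷ 2.2 lb/kg = 87.81818 kg
Dose = 0.57 mcg/kg/min × 87.81818 kg = 50.05636 mcg/min
50.05636 mcg/min × 60 min/hr = 3003.382 mcg/hr
Concentration = 65 mg ÷ 152 mL = 0.4276316 mg/mL = 427.6316 mcg/mL
Rate = 3003.382 mcg/hr ÷ 427.6316 mcg/mL = 7.023293 mL/hr
Volume infused so far = 7.023293 mL/hr × 5.6 hr = 39.33044 mL
Volume remaining = 152 − 39.33044 = 112.6696 mL
New rate:
Dose = 0.64 mcg/kg/min × 87.81818 kg = 56.20364 mcg/min
56.20364 mcg/min × 60 min/hr = 3372.218 mcg/hr
Rate = 3372.218 mcg/hr ÷ 427.6316 mcg/mL = 7.885803 mL/hr
Time remaining = 112.6696 mL ÷ 7.885803 mL/hr = 14.28765 hr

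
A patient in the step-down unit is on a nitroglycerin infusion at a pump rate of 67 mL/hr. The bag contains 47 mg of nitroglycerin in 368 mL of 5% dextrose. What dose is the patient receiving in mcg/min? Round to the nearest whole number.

143 mcg/min

Concentration = 47 mg ÷ 368 mL = 0.1277174 mg/mL = 127.7174 mcg/mL
Drug rate = 67 mL/hr × 127.7174 mcg/mL = 8557.065 mcg/hr
8557.065 mcg/hr ÷ 60 min/hr = 142.6178 mcg/min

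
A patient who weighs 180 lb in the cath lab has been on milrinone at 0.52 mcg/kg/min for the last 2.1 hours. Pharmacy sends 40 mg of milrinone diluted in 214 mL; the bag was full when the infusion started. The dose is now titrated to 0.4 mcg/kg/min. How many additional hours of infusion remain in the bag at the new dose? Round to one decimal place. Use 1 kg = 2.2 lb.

17.6 hours

Initial rate:
Weight = 180 lb ÷ 2.2 lb/kg = 81.81818 kg
Dose = 0.52 mcg/kg/min × 81.81818 kg = 42.54545 mcg/min
42.54545 mcg/min × 60 min/hr = 2552.727 mcg/hr
Concentration = 40 mg ÷ 214 mL = 0.1869159 mg/mL = 186.9159 mcg/mL
Rate = 2552.727 mcg/hr ÷ 186.9159 mcg/mL = 13.65709 mL/hr
Volume infused so far = 13.65709 mL/hr × 2.1 hr = 28.67989 mL
Volume remaining = 214 − 28.67989 = 185.3201 mL
New rate:
Dose = 0.4 mcg/kg/min × 81.81818 kg = 32.72727 mcg/min
32.72727 mcg/min × 60 min/hr = 1963.636 mcg/hr
Rate = 1963.636 mcg/hr ÷ 186.9159 mcg/mL = 10.50545 mL/hr
Time remaining = 185.3201 mL ÷ 10.50545 mL/hr = 17.64037 hr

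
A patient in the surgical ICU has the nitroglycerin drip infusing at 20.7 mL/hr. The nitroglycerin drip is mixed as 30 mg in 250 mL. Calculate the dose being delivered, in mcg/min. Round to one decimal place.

41.4 mcg/min

Concentration = 30 mg ÷ 250 mL = 0.12 mg/mL = 120 mcg/mL
Drug rate = 20.7 mL/hr × 120 mcg/mL = 2484 mcg/hr
2484 mcg/hr ÷ 60 min/hr = 41.4 mcg/min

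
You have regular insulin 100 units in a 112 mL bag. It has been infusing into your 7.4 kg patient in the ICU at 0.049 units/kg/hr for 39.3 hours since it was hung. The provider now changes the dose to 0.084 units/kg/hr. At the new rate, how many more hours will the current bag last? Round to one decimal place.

138.0 hours

Initial rate:
Dose = 0.049 units/kg/hr × 7.4 kg = 0.3626 units/hr
Concentration = 100 units ÷ 112 mL = 0.8928571 units/mL
Rate = 0.3626 units/hr ÷ 0.8928571 units/mL = 0.406112 mL/hr
Volume infused so far = 0.406112 mL/hr × 39.3 hr = 15.9602 mL
Volume remaining = 112 − 15.9602 = 96.0398 mL
New rate:
Dose = 0.084 units/kg/hr × 7.4 kg = 0.6216 units/hr
Rate = 0.6216 units/hr ÷ 0.8928571 units/mL = 0.696192 mL/hr
Time remaining = 96.0398 mL ÷ 0.696192 mL/hr = 137.9502 hr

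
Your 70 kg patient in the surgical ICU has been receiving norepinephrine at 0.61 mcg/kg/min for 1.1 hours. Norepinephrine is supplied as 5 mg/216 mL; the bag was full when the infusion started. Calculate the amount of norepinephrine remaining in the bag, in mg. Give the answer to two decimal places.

Dose = 0.61 mcg/kg/min × 70 kg = 42.7 mcg/min
42.7 mcg/min × 60 min/hr = 2562 mcg/hr
Concentration = 5 mg ÷ 216 mL = 0.02314815 mg/mL = 23.14815 mcg/mL
Rate = 2562 mcg/hr ÷ 23.14815 mcg/mL = 110.6784 mL/hr
Volume infused = 110.6784 mL/hr × 1.1 hr = 121.7462 mL
Volume remaining = 216 − 121.7462 = 94.25376 mL
Drug remaining = 94.25376 mL × 23.14815 mcg/mL = 2181.8 mcg = 2.1818 mg

2.18 mg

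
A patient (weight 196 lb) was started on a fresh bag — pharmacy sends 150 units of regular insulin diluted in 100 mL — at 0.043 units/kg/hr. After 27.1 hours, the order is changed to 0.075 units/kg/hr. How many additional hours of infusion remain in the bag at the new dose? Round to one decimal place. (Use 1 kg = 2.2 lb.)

6.9 hours

Initial rate:
Weight = 196 lb ÷ 2.2 lb/kg = 89.09091 kg
Dose = 0.043 units/kg/hr × 89.09091 kg = 3.830909 units/hr
Concentration = 150 units ÷ 100 mL = 1.5 units/mL
Rate = 3.830909 units/hr ÷ 1.5 units/mL = 2.553939 mL/hr
Volume infused so far = 2.553939 mL/hr × 27.1 hr = 69.21176 mL
Volume remaining = 100 − 69.21176 = 30.78824 mL
New rate:
Dose = 0.075 units/kg/hr × 89.09091 kg = 6.681818 units/hr
Rate = 6.681818 units/hr ÷ 1.5 units/mL = 4.454545 mL/hr
Time remaining = 30.78824 mL ÷ 4.454545 mL/hr = 6.911646 hr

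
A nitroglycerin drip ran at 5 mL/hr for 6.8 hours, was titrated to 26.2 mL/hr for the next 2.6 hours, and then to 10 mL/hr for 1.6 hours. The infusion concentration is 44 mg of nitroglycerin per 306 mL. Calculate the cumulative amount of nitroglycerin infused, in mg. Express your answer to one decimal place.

Concentration = 44 mg ÷ 306 mL = 0.1437908 mg/mL
Stage 1: 5 mL/hr × 6.8 hr = 34 mL → 34 mL × 0.1437908 mg/mL = 4.888889 mg
Stage 2: 26.2 mL/hr × 2.6 hr = 68.12 mL → 68.12 mL × 0.1437908 mg/mL = 9.795033 mg
Stage 3: 10 mL/hr × 1.6 hr = 16 mL → 16 mL × 0.1437908 mg/mL = 2.300654 mg
Total = 4.888889 + 9.795033 + 2.300654 = 16.98458 mg

17.0 mg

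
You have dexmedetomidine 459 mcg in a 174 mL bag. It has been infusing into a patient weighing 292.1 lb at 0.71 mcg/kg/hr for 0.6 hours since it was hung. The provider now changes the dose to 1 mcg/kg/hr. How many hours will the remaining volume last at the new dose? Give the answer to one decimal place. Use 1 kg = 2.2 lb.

3.0 hours

Initial rate:
Weight = 292.1 lb ÷ 2.2 lb/kg = 132.7727 kg
Dose = 0.71 mcg/kg/hr × 132.7727 kg = 94.26864 mcg/hr
Concentration = 459 mcg ÷ 174 mL = 2.637931 mcg/mL
Rate = 94.26864 mcg/hr ÷ 2.637931 mcg/mL = 35.73582 mL/hr
Volume infused so far = 35.73582 mL/hr × 0.6 hr = 21.44149 mL
Volume remaining = 174 − 21.44149 = 152.5585 mL
New rate:
Dose = 1 mcg/kg/hr × 132.7727 kg = 132.7727 mcg/hr
Rate = 132.7727 mcg/hr ÷ 2.637931 mcg/mL = 50.33214 mL/hr
Time remaining = 152.5585 mL ÷ 50.33214 mL/hr = 3.031035 hr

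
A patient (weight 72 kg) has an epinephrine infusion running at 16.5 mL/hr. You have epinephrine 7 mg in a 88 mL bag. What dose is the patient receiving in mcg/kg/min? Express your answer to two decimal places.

0.30 mcg/kg/min

Concentration = 7 mg ÷ 88 mL = 0.07954545 mg/mL = 79.54545 mcg/mL
Drug rate = 16.5 mL/hr × 79.54545 mcg/mL = 1312.5 mcg/hr
1312.5 mcg/hr ÷ 60 min/hr = 21.875 mcg/min
21.875 mcg/min ÷ 72 kg = 0.3038194 mcg/kg/min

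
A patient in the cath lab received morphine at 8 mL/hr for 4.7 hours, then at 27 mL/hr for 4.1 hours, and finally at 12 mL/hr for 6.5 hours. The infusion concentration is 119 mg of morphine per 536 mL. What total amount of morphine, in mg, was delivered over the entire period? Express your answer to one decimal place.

Concentration = 119 mg ÷ 536 mL = 0.2220149 mg/mL
Stage 1: 8 mL/hr × 4.7 hr = 37.6 mL → 37.6 mL × 0.2220149 mg/mL = 8.347761 mg
Stage 2: 27 mL/hr × 4.1 hr = 110.7 mL → 110.7 mL × 0.2220149 mg/mL = 24.57705 mg
Stage 3: 12 mL/hr × 6.5 hr = 78 mL → 78 mL × 0.2220149 mg/mL = 17.31716 mg
Total = 8.347761 + 24.57705 + 17.31716 = 50.24198 mg

50.2 mg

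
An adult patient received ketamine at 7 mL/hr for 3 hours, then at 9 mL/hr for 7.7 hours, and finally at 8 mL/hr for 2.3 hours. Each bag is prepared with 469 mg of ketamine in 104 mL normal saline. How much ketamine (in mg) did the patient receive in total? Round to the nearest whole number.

Concentration = 469 mg ÷ 104 mL = 4.509615 mg/mL
Stage 1: 7 mL/hr × 3 hr = 21 mL → 21 mL × 4.509615 mg/mL = 94.70192 mg
Stage 2: 9 mL/hr × 7.7 hr = 69.3 mL → 69.3 mL × 4.509615 mg/mL = 312.5163 mg
Stage 3: 8 mL/hr × 2.3 hr = 18.4 mL → 18.4 mL × 4.509615 mg/mL = 82.97692 mg
Total = 94.70192 + 312.5163 + 82.97692 = 490.1952 mg

490 mg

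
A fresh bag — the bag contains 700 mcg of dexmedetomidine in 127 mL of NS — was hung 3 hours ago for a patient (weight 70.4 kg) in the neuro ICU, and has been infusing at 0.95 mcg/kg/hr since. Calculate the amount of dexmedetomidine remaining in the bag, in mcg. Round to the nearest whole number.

499 mcg

Dose = 0.95 mcg/kg/hr × 70.4 kg = 66.88 mcg/hr
Concentration = 700 mcg ÷ 127 mL = 5.511811 mcg/mL
Rate = 66.88 mcg/hr ÷ 5.511811 mcg/mL = 12.13394 mL/hr
Volume infused = 12.13394 mL/hr × 3 hr = 36.40183 mL
Volume remaining = 127 − 36.40183 = 90.59817 mL
Drug remaining = 90.59817 mL × 5.511811 mcg/mL = 499.36 mcg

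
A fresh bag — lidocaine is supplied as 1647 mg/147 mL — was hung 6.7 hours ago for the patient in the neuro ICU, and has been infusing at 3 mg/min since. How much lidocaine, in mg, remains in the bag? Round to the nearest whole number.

441 mg

3 mg/min × 60 min/hr = 180 mg/hr
Concentration = 1647 mg ÷ 147 mL = 11.20408 mg/mL
Rate = 180 mg/hr ÷ 11.20408 mg/mL = 16.06557 mL/hr
Volume infused = 16.06557 mL/hr × 6.7 hr = 107.6393 mL
Volume remaining = 147 − 107.6393 = 39.36066 mL
Drug remaining = 39.36066 mL × 11.20408 mg/mL = 441 mg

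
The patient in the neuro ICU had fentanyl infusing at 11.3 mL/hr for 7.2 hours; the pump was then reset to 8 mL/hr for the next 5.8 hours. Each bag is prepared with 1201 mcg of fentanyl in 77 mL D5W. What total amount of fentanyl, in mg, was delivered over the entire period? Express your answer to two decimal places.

Concentration = 1201 mcg ÷ 77 mL = 15.5974 mcg/mL
Stage 1: 11.3 mL/hr × 7.2 hr = 81.36 mL → 81.36 mL × 15.5974 mcg/mL = 1269.005 mcg
Stage 2: 8 mL/hr × 5.8 hr = 46.4 mL → 46.4 mL × 15.5974 mcg/mL = 723.7195 mcg
Total = 1269.005 + 723.7195 = 1992.724 mcg = 1.992724 mg

1.99 mg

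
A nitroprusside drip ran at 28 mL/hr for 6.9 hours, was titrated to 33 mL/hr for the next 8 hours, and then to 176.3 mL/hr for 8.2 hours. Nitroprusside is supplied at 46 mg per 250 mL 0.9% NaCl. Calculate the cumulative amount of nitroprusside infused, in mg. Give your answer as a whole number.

Concentration = 46 mg ÷ 250 mL = 0.184 mg/mL
Stage 1: 28 mL/hr × 6.9 hr = 193.2 mL → 193.2 mL × 0.184 mg/mL = 35.5488 mg
Stage 2: 33 mL/hr × 8 hr = 264 mL → 264 mL × 0.184 mg/mL = 48.576 mg
Stage 3: 176.3 mL/hr × 8.2 hr = 1445.66 mL → 1445.66 mL × 0.184 mg/mL = 266.0014 mg
Total = 35.5488 + 48.576 + 266.0014 = 350.1262 mg

350 mg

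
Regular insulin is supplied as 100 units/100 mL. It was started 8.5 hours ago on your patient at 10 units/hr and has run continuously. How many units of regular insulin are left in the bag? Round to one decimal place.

Concentration = 100 units ÷ 100 mL = 1 units/mL
Rate = 10 units/hr ÷ 1 units/mL = 10 mL/hr
Volume infused = 10 mL/hr × 8.5 hr = 85 mL
Volume remaining = 100 − 85 = 15 mL
Drug remaining = 15 mL × 1 units/mL = 15 units

15.0 units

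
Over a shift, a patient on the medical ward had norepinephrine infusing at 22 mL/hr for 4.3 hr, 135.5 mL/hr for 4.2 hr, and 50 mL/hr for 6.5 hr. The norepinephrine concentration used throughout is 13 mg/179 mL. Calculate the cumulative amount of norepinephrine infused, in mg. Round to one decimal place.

71.8 mg

Concentration = 13 mg ÷ 179 mL = 0.0726257 mg/mL
Stage 1: 22 mL/hr × 4.3 hr = 94.6 mL → 94.6 mL × 0.0726257 mg/mL = 6.870391 mg
Stage 2: 135.5 mL/hr × 4.2 hr = 569.1 mL → 569.1 mL × 0.0726257 mg/mL = 41.33128 mg
Stage 3: 50 mL/hr × 6.5 hr = 325 mL → 325 mL × 0.0726257 mg/mL = 23.60335 mg
Total = 6.870391 + 41.33128 + 23.60335 = 71.80503 mg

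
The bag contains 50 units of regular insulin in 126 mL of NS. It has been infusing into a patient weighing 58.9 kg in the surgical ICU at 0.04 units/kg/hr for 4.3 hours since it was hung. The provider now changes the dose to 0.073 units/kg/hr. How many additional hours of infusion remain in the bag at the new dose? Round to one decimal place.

Initial rate:
Dose = 0.04 units/kg/hr × 58.9 kg = 2.356 units/hr
Concentration = 50 units ÷ 126 mL = 0.3968254 units/mL
Rate = 2.356 units/hr ÷ 0.3968254 units/mL = 5.93712 mL/hr
Volume infused so far = 5.93712 mL/hr × 4.3 hr = 25.52962 mL
Volume remaining = 126 − 25.52962 = 100.4704 mL
New rate:
Dose = 0.073 units/kg/hr × 58.9 kg = 4.2997 units/hr
Rate = 4.2997 units/hr ÷ 0.3968254 units/mL = 10.83524 mL/hr
Time remaining = 100.4704 mL ÷ 10.83524 mL/hr = 9.272554 hr

9.3 hours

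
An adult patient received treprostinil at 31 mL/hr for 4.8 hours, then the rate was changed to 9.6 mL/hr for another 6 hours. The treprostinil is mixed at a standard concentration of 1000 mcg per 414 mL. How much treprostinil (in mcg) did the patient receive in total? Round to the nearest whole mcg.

499 mcg

Concentration = 1000 mcg ÷ 414 mL = 2.415459 mcg/mL
Stage 1: 31 mL/hr × 4.8 hr = 148.8 mL → 148.8 mL × 2.415459 mcg/mL = 359.4203 mcg
Stage 2: 9.6 mL/hr × 6 hr = 57.6 mL → 57.6 mL × 2.415459 mcg/mL = 139.1304 mcg
Total = 359.4203 + 139.1304 = 498.5507 mcg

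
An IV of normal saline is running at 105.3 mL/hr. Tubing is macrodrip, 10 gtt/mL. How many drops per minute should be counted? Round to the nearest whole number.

18 gtt/min

105.3 mL/hr ÷ 60 min/hr = 1.755 mL/min
1.755 mL/min × 10 gtt/mL = 17.55 gtt/min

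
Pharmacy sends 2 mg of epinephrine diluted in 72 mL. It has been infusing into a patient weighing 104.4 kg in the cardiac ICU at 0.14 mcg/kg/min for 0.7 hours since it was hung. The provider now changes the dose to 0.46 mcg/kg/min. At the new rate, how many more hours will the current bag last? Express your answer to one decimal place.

0.5 hours

Initial rate:
Dose = 0.14 mcg/kg/min × 104.4 kg = 14.616 mcg/min
14.616 mcg/min × 60 min/hr = 876.96 mcg/hr
Concentration = 2 mg ÷ 72 mL = 0.02777778 mg/mL = 27.77778 mcg/mL
Rate = 876.96 mcg/hr ÷ 27.77778 mcg/mL = 31.57056 mL/hr
Volume infused so far = 31.57056 mL/hr × 0.7 hr = 22.09939 mL
Volume remaining = 72 − 22.09939 = 49.90061 mL
New rate:
Dose = 0.46 mcg/kg/min × 104.4 kg = 48.024 mcg/min
48.024 mcg/min × 60 min/hr = 2881.44 mcg/hr
Rate = 2881.44 mcg/hr ÷ 27.77778 mcg/mL = 103.7318 mL/hr
Time remaining = 49.90061 mL ÷ 103.7318 mL/hr = 0.4810539 hr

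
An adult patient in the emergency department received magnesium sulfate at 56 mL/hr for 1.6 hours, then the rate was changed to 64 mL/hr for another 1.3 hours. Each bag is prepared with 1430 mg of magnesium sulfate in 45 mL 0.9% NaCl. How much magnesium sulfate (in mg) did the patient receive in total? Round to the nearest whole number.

Concentration = 1430 mg ÷ 45 mL = 31.77778 mg/mL
Stage 1: 56 mL/hr × 1.6 hr = 89.6 mL → 89.6 mL × 31.77778 mg/mL = 2847.289 mg
Stage 2: 64 mL/hr × 1.3 hr = 83.2 mL → 83.2 mL × 31.77778 mg/mL = 2643.911 mg
Total = 2847.289 + 2643.911 = 5491.2 mg

5491 mg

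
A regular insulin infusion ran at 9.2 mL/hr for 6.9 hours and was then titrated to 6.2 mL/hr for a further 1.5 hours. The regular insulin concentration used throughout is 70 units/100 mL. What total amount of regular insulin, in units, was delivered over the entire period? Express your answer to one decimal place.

50.9 units

Concentration = 70 units ÷ 100 mL = 0.7 units/mL
Stage 1: 9.2 mL/hr × 6.9 hr = 63.48 mL → 63.48 mL × 0.7 units/mL = 44.436 units
Stage 2: 6.2 mL/hr × 1.5 hr = 9.3 mL → 9.3 mL × 0.7 units/mL = 6.51 units
Total = 44.436 + 6.51 = 50.946 units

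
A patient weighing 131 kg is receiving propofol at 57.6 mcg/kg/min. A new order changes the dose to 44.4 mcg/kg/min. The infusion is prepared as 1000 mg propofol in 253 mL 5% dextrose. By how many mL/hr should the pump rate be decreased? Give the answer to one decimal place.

At the current dose:
Dose = 57.6 mcg/kg/min × 131 kg = 7545.6 mcg/min
7545.6 mcg/min × 60 min/hr = 452736 mcg/hr
Concentration = 1000 mg ÷ 253 mL = 3.952569 mg/mL = 3952.569 mcg/mL
Rate = 452736 mcg/hr ÷ 3952.569 mcg/mL = 114.5422 mL/hr
At the new dose:
Dose = 44.4 mcg/kg/min × 131 kg = 5816.4 mcg/min
5816.4 mcg/min × 60 min/hr = 348984 mcg/hr
Rate = 348984 mcg/hr ÷ 3952.569 mcg/mL = 88.29295 mL/hr
Change = 88.29295 − 114.5422 = -26.24926 mL/hr → 26.24926 mL/hr decrease

26.2 mL/hr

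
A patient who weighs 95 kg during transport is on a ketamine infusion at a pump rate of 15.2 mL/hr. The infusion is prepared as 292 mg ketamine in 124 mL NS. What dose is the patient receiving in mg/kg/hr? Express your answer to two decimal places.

0.38 mg/kg/hr

Concentration = 292 mg ÷ 124 mL = 2.354839 mg/mL
Drug rate = 15.2 mL/hr × 2.354839 mg/mL = 35.79355 mg/hr
35.79355 mg/hr ÷ 95 kg = 0.3767742 mg/kg/hr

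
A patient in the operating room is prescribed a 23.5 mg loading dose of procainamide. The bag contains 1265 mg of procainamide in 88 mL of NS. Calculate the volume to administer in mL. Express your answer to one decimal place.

Concentration = 1265 mg ÷ 88 mL = 14.375 mg/mL
Volume = 23.5 mg ÷ 14.375 mg/mL = 1.634783 mL

1.6 mL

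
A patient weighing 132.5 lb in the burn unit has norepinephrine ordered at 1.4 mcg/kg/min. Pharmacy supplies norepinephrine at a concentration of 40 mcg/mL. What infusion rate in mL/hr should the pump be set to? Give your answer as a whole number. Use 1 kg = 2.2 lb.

Weight = 132.5 lb ÷ 2.2 lb/kg = 60.22727 kg
Dose = 1.4 mcg/kg/min × 60.22727 kg = 84.31818 mcg/min
84.31818 mcg/min × 60 min/hr = 5059.091 mcg/hr
Rate = 5059.091 mcg/hr ÷ 40 mcg/mL = 126.4773 mL/hr

126 mL/hr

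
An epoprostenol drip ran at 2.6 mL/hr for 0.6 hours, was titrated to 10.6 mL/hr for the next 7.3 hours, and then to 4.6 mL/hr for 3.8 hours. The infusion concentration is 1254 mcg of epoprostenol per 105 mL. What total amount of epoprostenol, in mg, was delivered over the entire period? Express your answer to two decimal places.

1.15 mg

Concentration = 1254 mcg ÷ 105 mL = 11.94286 mcg/mL
Stage 1: 2.6 mL/hr × 0.6 hr = 1.56 mL → 1.56 mL × 11.94286 mcg/mL = 18.63086 mcg
Stage 2: 10.6 mL/hr × 7.3 hr = 77.38 mL → 77.38 mL × 11.94286 mcg/mL = 924.1383 mcg
Stage 3: 4.6 mL/hr × 3.8 hr = 17.48 mL → 17.48 mL × 11.94286 mcg/mL = 208.7611 mcg
Total = 18.63086 + 924.1383 + 208.7611 = 1151.53 mcg = 1.15153 mg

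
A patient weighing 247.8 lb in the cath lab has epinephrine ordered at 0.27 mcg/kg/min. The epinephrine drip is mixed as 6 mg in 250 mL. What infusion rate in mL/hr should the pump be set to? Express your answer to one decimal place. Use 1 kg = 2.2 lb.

Weight = 247.8 lb ÷ 2.2 lb/kg = 112.6364 kg
Dose = 0.27 mcg/kg/min × 112.6364 kg = 30.41182 mcg/min
30.41182 mcg/min × 60 min/hr = 1824.709 mcg/hr
Concentration = 6 mg ÷ 250 mL = 0.024 mg/mL = 24 mcg/mL
Rate = 1824.709 mcg/hr ÷ 24 mcg/mL = 76.02955 mL/hr

76.0 mL/hr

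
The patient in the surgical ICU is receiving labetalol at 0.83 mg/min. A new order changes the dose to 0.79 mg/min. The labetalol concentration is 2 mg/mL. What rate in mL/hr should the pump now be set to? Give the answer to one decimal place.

23.7 mL/hr

0.79 mg/min × 60 min/hr = 47.4 mg/hr
Rate = 47.4 mg/hr ÷ 2 mg/mL = 23.7 mL/hr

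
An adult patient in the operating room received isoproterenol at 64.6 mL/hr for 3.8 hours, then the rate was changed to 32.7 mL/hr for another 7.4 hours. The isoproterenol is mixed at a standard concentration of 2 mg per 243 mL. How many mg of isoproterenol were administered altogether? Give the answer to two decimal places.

Concentration = 2 mg ÷ 243 mL = 0.008230453 mg/mL
Stage 1: 64.6 mL/hr × 3.8 hr = 245.48 mL → 245.48 mL × 0.008230453 mg/mL = 2.020412 mg
Stage 2: 32.7 mL/hr × 7.4 hr = 241.98 mL → 241.98 mL × 0.008230453 mg/mL = 1.991605 mg
Total = 2.020412 + 1.991605 = 4.012016 mg

4.01 mg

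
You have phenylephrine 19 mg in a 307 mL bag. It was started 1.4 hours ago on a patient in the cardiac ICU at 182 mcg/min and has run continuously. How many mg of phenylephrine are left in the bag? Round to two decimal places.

3.71 mg

182 mcg/min × 60 min/hr = 10920 mcg/hr
Concentration = 19 mg ÷ 307 mL = 0.06188925 mg/mL = 61.88925 mcg/mL
Rate = 10920 mcg/hr ÷ 61.88925 mcg/mL = 176.4442 mL/hr
Volume infused = 176.4442 mL/hr × 1.4 hr = 247.0219 mL
Volume remaining = 307 − 247.0219 = 59.97811 mL
Drug remaining = 59.97811 mL × 61.88925 mcg/mL = 3712 mcg = 3.712 mg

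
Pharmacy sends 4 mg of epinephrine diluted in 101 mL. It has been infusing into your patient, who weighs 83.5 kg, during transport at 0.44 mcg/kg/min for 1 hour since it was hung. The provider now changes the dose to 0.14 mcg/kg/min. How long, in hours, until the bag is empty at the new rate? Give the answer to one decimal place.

2.6 hours

Initial rate:
Dose = 0.44 mcg/kg/min × 83.5 kg = 36.74 mcg/min
36.74 mcg/min × 60 min/hr = 2204.4 mcg/hr
Concentration = 4 mg ÷ 101 mL = 0.03960396 mg/mL = 39.60396 mcg/mL
Rate = 2204.4 mcg/hr ÷ 39.60396 mcg/mL = 55.6611 mL/hr
Volume infused so far = 55.6611 mL/hr × 1 hr = 55.6611 mL
Volume remaining = 101 − 55.6611 = 45.3389 mL
New rate:
Dose = 0.14 mcg/kg/min × 83.5 kg = 11.69 mcg/min
11.69 mcg/min × 60 min/hr = 701.4 mcg/hr
Rate = 701.4 mcg/hr ÷ 39.60396 mcg/mL = 17.71035 mL/hr
Time remaining = 45.3389 mL ÷ 17.71035 mL/hr = 2.560023 hr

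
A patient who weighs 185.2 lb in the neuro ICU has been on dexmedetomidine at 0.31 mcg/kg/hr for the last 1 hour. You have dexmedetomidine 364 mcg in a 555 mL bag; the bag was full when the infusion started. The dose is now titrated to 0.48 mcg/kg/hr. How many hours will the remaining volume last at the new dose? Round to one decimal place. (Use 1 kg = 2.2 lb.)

Initial rate:
Weight = 185.2 lb ÷ 2.2 lb/kg = 84.18182 kg
Dose = 0.31 mcg/kg/hr × 84.18182 kg = 26.09636 mcg/hr
Concentration = 364 mcg ÷ 555 mL = 0.6558559 mcg/mL
Rate = 26.09636 mcg/hr ÷ 0.6558559 mcg/mL = 39.78979 mL/hr
Volume infused so far = 39.78979 mL/hr × 1 hr = 39.78979 mL
Volume remaining = 555 − 39.78979 = 515.2102 mL
New rate:
Dose = 0.48 mcg/kg/hr × 84.18182 kg = 40.40727 mcg/hr
Rate = 40.40727 mcg/hr ÷ 0.6558559 mcg/mL = 61.60999 mL/hr
Time remaining = 515.2102 mL ÷ 61.60999 mL/hr = 8.362446 hr

8.4 hours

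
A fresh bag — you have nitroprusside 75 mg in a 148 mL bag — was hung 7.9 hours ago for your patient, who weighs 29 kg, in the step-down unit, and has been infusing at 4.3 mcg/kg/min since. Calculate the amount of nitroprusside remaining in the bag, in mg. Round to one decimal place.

Dose = 4.3 mcg/kg/min × 29 kg = 124.7 mcg/min
124.7 mcg/min × 60 min/hr = 7482 mcg/hr
Concentration = 75 mg ÷ 148 mL = 0.5067568 mg/mL = 506.7568 mcg/mL
Rate = 7482 mcg/hr ÷ 506.7568 mcg/mL = 14.76448 mL/hr
Volume infused = 14.76448 mL/hr × 7.9 hr = 116.6394 mL
Volume remaining = 148 − 116.6394 = 31.36061 mL
Drug remaining = 31.36061 mL × 506.7568 mcg/mL = 15892.2 mcg = 15.8922 mg

15.9 mg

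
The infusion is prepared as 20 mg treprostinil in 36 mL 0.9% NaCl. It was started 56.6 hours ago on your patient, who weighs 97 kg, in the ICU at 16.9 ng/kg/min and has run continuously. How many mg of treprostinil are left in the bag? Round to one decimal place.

14.4 mg

Dose = 16.9 ng/kg/min × 97 kg = 1639.3 ng/min
1639.3 ng/min × 60 min/hr = 98358 ng/hr
Concentration = 20 mg ÷ 36 mL = 0.5555556 mg/mL = 555555.6 ng/mL
Rate = 98358 ng/hr ÷ 555555.6 ng/mL = 0.1770444 mL/hr
Volume infused = 0.1770444 mL/hr × 56.6 hr = 10.02071 mL
Volume remaining = 36 − 10.02071 = 25.97929 mL
Drug remaining = 25.97929 mL × 555555.6 ng/mL = 14432937 ng = 14.43294 mg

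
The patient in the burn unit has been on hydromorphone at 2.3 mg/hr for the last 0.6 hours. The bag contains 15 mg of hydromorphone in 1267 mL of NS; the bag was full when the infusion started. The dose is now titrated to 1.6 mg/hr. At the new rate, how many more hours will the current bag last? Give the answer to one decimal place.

Initial rate:
Concentration = 15 mg ÷ 1267 mL = 0.01183899 mg/mL
Rate = 2.3 mg/hr ÷ 0.01183899 mg/mL = 194.2733 mL/hr
Volume infused so far = 194.2733 mL/hr × 0.6 hr = 116.564 mL
Volume remaining = 1267 − 116.564 = 1150.436 mL
New rate:
Rate = 1.6 mg/hr ÷ 0.01183899 mg/mL = 135.1467 mL/hr
Time remaining = 1150.436 mL ÷ 135.1467 mL/hr = 8.5125 hr

8.5 hours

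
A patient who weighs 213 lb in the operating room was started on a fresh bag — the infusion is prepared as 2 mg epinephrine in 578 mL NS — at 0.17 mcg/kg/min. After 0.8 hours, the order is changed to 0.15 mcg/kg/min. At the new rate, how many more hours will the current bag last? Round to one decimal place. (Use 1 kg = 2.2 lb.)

1.4 hours

Initial rate:
Weight = 213 lb ÷ 2.2 lb/kg = 96.81818 kg
Dose = 0.17 mcg/kg/min × 96.81818 kg = 16.45909 mcg/min
16.45909 mcg/min × 60 min/hr = 987.5455 mcg/hr
Concentration = 2 mg ÷ 578 mL = 0.003460208 mg/mL = 3.460208 mcg/mL
Rate = 987.5455 mcg/hr ÷ 3.460208 mcg/mL = 285.4006 mL/hr
Volume infused so far = 285.4006 mL/hr × 0.8 hr = 228.3205 mL
Volume remaining = 578 − 228.3205 = 349.6795 mL
New rate:
Dose = 0.15 mcg/kg/min × 96.81818 kg = 14.52273 mcg/min
14.52273 mcg/min × 60 min/hr = 871.3636 mcg/hr
Rate = 871.3636 mcg/hr ÷ 3.460208 mcg/mL = 251.8241 mL/hr
Time remaining = 349.6795 mL ÷ 251.8241 mL/hr = 1.388586 hr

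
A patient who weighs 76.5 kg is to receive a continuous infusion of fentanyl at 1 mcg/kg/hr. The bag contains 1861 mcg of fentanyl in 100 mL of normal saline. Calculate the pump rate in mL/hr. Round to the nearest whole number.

4 mL/hr

Dose = 1 mcg/kg/hr × 76.5 kg = 76.5 mcg/hr
Concentration = 1861 mcg ÷ 100 mL = 18.61 mcg/mL
Rate = 76.5 mcg/hr ÷ 18.61 mcg/mL = 4.110693 mL/hr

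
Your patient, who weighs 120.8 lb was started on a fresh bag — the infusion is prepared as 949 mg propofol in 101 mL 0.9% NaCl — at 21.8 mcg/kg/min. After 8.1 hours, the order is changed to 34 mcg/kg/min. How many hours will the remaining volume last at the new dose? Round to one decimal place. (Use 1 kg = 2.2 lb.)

Initial rate:
Weight = 120.8 lb ÷ 2.2 lb/kg = 54.90909 kg
Dose = 21.8 mcg/kg/min × 54.90909 kg = 1197.018 mcg/min
1197.018 mcg/min × 60 min/hr = 71821.09 mcg/hr
Concentration = 949 mg ÷ 101 mL = 9.39604 mg/mL = 9396.04 mcg/mL
Rate = 71821.09 mcg/hr ÷ 9396.04 mcg/mL = 7.643762 mL/hr
Volume infused so far = 7.643762 mL/hr × 8.1 hr = 61.91447 mL
Volume remaining = 101 − 61.91447 = 39.08553 mL
New rate:
Dose = 34 mcg/kg/min × 54.90909 kg = 1866.909 mcg/min
1866.909 mcg/min × 60 min/hr = 112014.5 mcg/hr
Rate = 112014.5 mcg/hr ÷ 9396.04 mcg/mL = 11.92146 mL/hr
Time remaining = 39.08553 mL ÷ 11.92146 mL/hr = 3.278585 hr

3.3 hours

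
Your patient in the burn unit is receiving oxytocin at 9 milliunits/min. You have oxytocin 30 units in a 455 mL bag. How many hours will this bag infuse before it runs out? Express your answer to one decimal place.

9 milliunits/min × 60 min/hr = 540 milliunits/hr
Concentration = 30 units ÷ 455 mL = 0.06593407 units/mL = 65.93407 milliunits/mL
Rate = 540 milliunits/hr ÷ 65.93407 milliunits/mL = 8.19 mL/hr
Duration = 455 mL ÷ 8.19 mL/hr = 55.55556 hr

55.6 hours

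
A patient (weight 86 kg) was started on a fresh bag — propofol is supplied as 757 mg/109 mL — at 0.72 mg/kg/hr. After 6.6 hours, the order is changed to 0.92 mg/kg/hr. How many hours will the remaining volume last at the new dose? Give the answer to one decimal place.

4.4 hours

Initial rate:
Dose = 0.72 mg/kg/hr × 86 kg = 61.92 mg/hr
Concentration = 757 mg ÷ 109 mL = 6.944954 mg/mL
Rate = 61.92 mg/hr ÷ 6.944954 mg/mL = 8.915826 mL/hr
Volume infused so far = 8.915826 mL/hr × 6.6 hr = 58.84445 mL
Volume remaining = 109 − 58.84445 = 50.15555 mL
New rate:
Dose = 0.92 mg/kg/hr × 86 kg = 79.12 mg/hr
Rate = 79.12 mg/hr ÷ 6.944954 mg/mL = 11.39244 mL/hr
Time remaining = 50.15555 mL ÷ 11.39244 mL/hr = 4.402528 hr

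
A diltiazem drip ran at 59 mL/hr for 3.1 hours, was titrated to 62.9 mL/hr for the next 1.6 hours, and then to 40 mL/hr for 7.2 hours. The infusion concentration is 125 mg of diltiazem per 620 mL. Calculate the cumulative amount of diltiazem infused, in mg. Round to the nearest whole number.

Concentration = 125 mg ÷ 620 mL = 0.2016129 mg/mL
Stage 1: 59 mL/hr × 3.1 hr = 182.9 mL → 182.9 mL × 0.2016129 mg/mL = 36.875 mg
Stage 2: 62.9 mL/hr × 1.6 hr = 100.64 mL → 100.64 mL × 0.2016129 mg/mL = 20.29032 mg
Stage 3: 40 mL/hr × 7.2 hr = 288 mL → 288 mL × 0.2016129 mg/mL = 58.06452 mg
Total = 36.875 + 20.29032 + 58.06452 = 115.2298 mg

115 mg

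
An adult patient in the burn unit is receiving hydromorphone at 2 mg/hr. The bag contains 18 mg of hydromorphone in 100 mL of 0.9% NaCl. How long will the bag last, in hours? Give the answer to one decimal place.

Concentration = 18 mg ÷ 100 mL = 0.18 mg/mL
Rate = 2 mg/hr ÷ 0.18 mg/mL = 11.11111 mL/hr
Duration = 100 mL ÷ 11.11111 mL/hr = 9 hr

9.0 hours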